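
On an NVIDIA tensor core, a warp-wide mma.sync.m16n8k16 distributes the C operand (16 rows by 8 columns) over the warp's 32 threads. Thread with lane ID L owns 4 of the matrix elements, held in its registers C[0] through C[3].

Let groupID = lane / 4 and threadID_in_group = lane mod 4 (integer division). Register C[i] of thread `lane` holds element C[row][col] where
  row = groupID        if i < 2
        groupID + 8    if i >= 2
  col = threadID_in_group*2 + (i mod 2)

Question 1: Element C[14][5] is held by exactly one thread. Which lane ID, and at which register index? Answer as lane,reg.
26,3

r=14⇒gr=6,Rb=1  c=5⇒th=2,odd=1
L=6*4+2=26  i=1*2+1=3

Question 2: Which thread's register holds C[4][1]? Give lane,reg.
r=4->g=4,rb=0  c=1->t=0,b0=1
L=4*4+0=16  i=0*2+1=1

16,1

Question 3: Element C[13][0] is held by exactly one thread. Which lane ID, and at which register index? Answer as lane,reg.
r: 13->gid=5,r8=1  c: 0->tid=0,i&1=0
L=5*4+0=20  i=1*2+0=2

20,2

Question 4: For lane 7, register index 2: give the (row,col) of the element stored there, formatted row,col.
9,6

L=7→G=7>>2=1, T=7&3=3
[2]→row 1+8=9  col 3·2+0=6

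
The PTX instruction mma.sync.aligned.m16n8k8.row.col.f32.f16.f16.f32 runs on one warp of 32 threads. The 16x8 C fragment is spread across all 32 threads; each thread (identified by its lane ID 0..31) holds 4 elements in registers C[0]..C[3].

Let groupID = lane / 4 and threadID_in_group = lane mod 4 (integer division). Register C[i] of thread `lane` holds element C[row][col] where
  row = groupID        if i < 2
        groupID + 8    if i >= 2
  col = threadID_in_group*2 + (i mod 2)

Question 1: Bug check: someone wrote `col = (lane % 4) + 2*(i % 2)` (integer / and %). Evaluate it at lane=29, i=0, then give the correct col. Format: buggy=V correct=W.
buggy=1 correct=2

`(lane % 4) + 2*(i % 2)`[29,0]->1
29: gid=7,tid=1
[0] (7+0,1*2+0) = (7,2)
col: 1 vs 2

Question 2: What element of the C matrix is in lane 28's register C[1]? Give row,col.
7,1

lane 28=>28/4=7, 28 mod 4=0
i=1  r:7+0=>7  c:2·0+1=>1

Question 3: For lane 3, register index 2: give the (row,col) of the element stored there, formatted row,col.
8,6

lane 3: grp=0 (3/4), tig=3 (3%4)
i=2: r=0+8=8, c=3*2+0=6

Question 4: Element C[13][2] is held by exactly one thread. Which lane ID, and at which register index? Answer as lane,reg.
21,2

r=13⇒gr=5,Rb=1  c=2⇒th=1,odd=0
L=5*4+1=21  i=1*2+0=2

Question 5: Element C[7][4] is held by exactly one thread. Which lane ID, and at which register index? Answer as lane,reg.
r:7=>grp=7,rB=0  c:4=>tig=2,lo=0
L=7*4+2=30  i=0*2+0=0

30,0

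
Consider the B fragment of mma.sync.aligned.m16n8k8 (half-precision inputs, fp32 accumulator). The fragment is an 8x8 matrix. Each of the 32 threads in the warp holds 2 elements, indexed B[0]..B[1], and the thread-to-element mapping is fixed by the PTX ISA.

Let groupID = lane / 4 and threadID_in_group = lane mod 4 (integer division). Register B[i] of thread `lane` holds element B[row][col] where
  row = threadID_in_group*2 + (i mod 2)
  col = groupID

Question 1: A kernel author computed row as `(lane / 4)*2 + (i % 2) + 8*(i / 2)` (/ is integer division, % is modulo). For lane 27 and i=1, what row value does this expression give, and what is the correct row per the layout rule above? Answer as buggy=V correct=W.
`(lane / 4)*2 + (i % 2) + 8*(i / 2)`[27,1]->13
lane 27->27/4=6, 27 mod 4=3
i=1  r:2·3+1->7  c:6
row: 13 vs 7

buggy=13 correct=7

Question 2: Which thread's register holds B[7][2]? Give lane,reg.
c=2⇒gr=2  r=7⇒th=3,odd=1
L=2*4+3=11  i=1=1

11,1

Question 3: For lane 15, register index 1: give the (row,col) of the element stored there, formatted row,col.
lane 15: g=3 (15/4), t=3 (15%4)
i=1: r=3*2+1=7, c=g=3

7,3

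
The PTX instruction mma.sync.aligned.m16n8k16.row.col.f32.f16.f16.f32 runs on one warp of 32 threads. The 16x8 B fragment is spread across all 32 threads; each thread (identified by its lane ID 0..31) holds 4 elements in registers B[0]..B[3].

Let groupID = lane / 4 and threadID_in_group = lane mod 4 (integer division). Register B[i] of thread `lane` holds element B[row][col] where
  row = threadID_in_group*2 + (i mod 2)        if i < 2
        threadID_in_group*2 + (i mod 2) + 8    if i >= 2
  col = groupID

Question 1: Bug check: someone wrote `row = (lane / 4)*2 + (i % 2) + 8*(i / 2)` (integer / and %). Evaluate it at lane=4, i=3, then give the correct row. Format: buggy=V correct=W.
`(lane / 4)*2 + (i % 2) + 8*(i / 2)`[4,3]=>11
L=4=>grp=4>>2=1, tig=4&3=0
[3]=>row 0·2+1+8=9  col grp=1
row: 11 vs 9

buggy=11 correct=9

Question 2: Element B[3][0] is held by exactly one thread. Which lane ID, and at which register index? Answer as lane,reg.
c: 0->gid=0  r: 3->r8=0,tid=1,i&1=1
L=0*4+1=1  i=0*2+1=1

1,1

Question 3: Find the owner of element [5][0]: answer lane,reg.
c=0⇒gr=0  r=5⇒Rb=0,th=2,odd=1
L=0*4+2=2  i=0*2+1=1

2,1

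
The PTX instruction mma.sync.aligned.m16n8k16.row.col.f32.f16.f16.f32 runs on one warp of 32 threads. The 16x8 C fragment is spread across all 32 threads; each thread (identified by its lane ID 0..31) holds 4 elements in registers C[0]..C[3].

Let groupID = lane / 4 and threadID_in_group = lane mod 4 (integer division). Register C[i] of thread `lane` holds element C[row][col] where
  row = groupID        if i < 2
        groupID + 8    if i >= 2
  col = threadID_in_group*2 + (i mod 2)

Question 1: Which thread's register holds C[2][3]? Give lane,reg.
r=2→G=2,rhi=0  c=3→T=1,p=1
L=2*4+1=9  i=0*2+1=1

9,1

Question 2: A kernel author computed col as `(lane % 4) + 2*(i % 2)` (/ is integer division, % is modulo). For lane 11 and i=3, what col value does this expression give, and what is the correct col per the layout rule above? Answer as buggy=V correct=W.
buggy=5 correct=7

`(lane % 4) + 2*(i % 2)`[11,3]->5
lane 11: g=2 (11/4), t=3 (11%4)
i=3: r=2+8=10, c=3*2+1=7
col: 5 vs 7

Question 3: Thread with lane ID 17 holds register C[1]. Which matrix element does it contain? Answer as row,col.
lane 17: gr=4 (17/4), th=1 (17%4)
i=1: r=4+0=4, c=1*2+1=3

4,3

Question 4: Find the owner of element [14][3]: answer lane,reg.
r:14=>grp=6,rB=1  c:3=>tig=1,lo=1
L=6*4+1=25  i=1*2+1=3

25,3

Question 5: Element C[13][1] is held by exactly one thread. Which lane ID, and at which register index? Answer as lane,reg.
r=13->g=5,rb=1  c=1->t=0,b0=1
L=5*4+0=20  i=1*2+1=3

20,3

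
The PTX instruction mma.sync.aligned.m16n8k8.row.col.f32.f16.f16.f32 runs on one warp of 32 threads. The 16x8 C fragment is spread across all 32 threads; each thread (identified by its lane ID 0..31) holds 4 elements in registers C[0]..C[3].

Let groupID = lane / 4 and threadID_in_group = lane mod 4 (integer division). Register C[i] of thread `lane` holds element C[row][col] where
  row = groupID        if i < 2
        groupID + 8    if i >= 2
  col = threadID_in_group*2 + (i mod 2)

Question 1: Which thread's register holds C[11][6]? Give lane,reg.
r=11->g=3,rb=1  c=6->t=3,b0=0
L=3*4+3=15  i=1*2+0=2

15,2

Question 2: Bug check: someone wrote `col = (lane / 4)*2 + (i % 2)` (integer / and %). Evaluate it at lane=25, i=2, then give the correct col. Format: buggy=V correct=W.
buggy=12 correct=2

`(lane / 4)*2 + (i % 2)`[25,2]->12
25: gid=6,tid=1
[2] (6+8,1*2+0) = (14,2)
col: 12 vs 2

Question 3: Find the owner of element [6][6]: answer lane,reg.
27,0

r:6=>grp=6,rB=0  c:6=>tig=3,lo=0
L=6*4+3=27  i=0*2+0=0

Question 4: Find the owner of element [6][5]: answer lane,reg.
26,1

r: 6->gid=6,r8=0  c: 5->tid=2,i&1=1
L=6*4+2=26  i=0*2+1=1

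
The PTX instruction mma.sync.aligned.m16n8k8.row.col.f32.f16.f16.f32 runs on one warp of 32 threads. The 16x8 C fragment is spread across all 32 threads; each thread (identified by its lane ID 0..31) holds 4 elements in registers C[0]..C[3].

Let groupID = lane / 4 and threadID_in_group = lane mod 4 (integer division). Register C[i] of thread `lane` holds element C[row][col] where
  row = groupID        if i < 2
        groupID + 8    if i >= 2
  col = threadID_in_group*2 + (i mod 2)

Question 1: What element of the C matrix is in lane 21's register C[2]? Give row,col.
L=21->gid=21>>2=5, tid=21&3=1
[2]->row 5+8=13  col 1·2+0=2

13,2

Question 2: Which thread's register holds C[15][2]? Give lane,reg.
29,2

r:15=>grp=7,rB=1  c:2=>tig=1,lo=0
L=7*4+1=29  i=1*2+0=2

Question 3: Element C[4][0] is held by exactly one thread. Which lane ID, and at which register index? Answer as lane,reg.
r:4=>grp=4,rB=0  c:0=>tig=0,lo=0
L=4*4+0=16  i=0*2+0=0

16,0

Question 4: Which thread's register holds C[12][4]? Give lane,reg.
18,2

r=12⇒gr=4,Rb=1  c=4⇒th=2,odd=0
L=4*4+2=18  i=1*2+0=2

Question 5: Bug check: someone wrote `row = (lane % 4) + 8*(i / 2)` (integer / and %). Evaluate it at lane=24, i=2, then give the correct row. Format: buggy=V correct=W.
`(lane % 4) + 8*(i / 2)`[24,2]=>8
lane 24=>24/4=6, 24 mod 4=0
i=2  r:6+8=>14  c:2·0+0=>0
row: 8 vs 14

buggy=8 correct=14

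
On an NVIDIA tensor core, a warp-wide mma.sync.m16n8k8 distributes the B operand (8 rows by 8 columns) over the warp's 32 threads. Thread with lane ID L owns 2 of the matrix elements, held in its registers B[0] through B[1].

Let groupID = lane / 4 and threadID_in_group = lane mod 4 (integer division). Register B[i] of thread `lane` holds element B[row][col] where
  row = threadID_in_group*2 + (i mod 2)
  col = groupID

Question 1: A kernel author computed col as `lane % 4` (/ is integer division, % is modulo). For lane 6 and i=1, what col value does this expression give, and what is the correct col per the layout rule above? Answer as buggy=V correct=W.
`lane % 4`[6,1]->2
6: gid=1,tid=2
[1] (2*2+1,1) = (5,1)
col: 2 vs 1

buggy=2 correct=1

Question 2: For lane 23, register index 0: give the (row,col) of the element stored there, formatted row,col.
lane 23=>23/4=5, 23 mod 4=3
i=0  r:2·3+0=>6  c:5

6,5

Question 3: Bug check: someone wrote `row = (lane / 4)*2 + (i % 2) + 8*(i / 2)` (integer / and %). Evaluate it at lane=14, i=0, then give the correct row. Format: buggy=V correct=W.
`(lane / 4)*2 + (i % 2) + 8*(i / 2)`[14,0]->6
lane 14->14/4=3, 14 mod 4=2
i=0  r:2·2+0->4  c:3
row: 6 vs 4

buggy=6 correct=4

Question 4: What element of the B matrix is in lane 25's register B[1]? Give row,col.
3,6

lane 25: gid=6 (25/4), tid=1 (25%4)
i=1: r=1*2+1=3, c=gid=6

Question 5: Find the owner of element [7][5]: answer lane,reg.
c=5⇒gr=5  r=7⇒th=3,odd=1
L=5*4+3=23  i=1=1

23,1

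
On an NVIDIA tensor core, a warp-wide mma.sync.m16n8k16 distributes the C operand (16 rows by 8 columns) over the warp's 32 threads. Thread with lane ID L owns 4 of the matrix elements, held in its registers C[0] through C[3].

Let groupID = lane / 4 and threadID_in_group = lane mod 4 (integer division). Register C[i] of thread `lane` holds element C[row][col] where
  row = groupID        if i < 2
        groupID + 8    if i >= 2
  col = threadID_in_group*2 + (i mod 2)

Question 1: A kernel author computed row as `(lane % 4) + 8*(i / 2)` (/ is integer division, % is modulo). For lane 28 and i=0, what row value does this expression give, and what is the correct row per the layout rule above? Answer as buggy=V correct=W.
buggy=0 correct=7

`(lane % 4) + 8*(i / 2)`[28,0]⇒0
lane 28: gr=7 (28/4), th=0 (28%4)
i=0: r=7+0=7, c=0*2+0=0
row: 0 vs 7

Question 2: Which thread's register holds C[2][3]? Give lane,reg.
9,1

r=2→G=2,rhi=0  c=3→T=1,p=1
L=2*4+1=9  i=0*2+1=1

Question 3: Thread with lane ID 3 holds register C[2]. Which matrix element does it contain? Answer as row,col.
3: G=0,T=3
[2] (0+8,3*2+0) = (8,6)

8,6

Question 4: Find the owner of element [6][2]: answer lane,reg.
r:6=>grp=6,rB=0  c:2=>tig=1,lo=0
L=6*4+1=25  i=0*2+0=0

25,0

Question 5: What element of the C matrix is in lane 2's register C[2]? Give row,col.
L=2->g=2>>2=0, t=2&3=2
[2]->row 0+8=8  col 2·2+0=4

8,4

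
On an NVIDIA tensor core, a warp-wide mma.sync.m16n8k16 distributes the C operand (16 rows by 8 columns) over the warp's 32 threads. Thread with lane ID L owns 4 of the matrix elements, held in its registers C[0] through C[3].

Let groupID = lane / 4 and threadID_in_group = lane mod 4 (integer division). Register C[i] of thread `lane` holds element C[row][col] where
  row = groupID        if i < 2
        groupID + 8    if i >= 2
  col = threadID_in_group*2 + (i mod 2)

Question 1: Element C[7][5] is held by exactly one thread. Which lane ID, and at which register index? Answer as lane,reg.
r=7⇒gr=7,Rb=0  c=5⇒th=2,odd=1
L=7*4+2=30  i=0*2+1=1

30,1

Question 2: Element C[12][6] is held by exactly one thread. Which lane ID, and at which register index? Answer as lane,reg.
r:12=>grp=4,rB=1  c:6=>tig=3,lo=0
L=4*4+3=19  i=1*2+0=2

19,2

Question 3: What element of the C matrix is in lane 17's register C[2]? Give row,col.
12,2

L=17->gid=17>>2=4, tid=17&3=1
[2]->row 4+8=12  col 1·2+0=2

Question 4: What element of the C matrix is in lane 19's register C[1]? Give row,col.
lane 19: gr=4 (19/4), th=3 (19%4)
i=1: r=4+0=4, c=3*2+1=7

4,7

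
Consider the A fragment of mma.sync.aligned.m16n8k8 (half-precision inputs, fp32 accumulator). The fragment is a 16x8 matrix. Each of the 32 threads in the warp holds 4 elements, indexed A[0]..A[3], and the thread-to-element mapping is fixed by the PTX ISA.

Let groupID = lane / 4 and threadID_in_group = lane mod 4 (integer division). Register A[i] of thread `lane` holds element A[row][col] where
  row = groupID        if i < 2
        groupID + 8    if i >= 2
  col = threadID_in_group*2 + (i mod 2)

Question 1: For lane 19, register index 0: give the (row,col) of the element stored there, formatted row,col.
L=19->g=19>>2=4, t=19&3=3
[0]->row 4+0=4  col 3·2+0=6

4,6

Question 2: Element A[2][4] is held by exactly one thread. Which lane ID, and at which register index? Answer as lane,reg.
10,0

r=2⇒gr=2,Rb=0  c=4⇒th=2,odd=0
L=2*4+2=10  i=0*2+0=0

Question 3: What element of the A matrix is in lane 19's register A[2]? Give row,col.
lane 19: g=4 (19/4), t=3 (19%4)
i=2: r=4+8=12, c=3*2+0=6

12,6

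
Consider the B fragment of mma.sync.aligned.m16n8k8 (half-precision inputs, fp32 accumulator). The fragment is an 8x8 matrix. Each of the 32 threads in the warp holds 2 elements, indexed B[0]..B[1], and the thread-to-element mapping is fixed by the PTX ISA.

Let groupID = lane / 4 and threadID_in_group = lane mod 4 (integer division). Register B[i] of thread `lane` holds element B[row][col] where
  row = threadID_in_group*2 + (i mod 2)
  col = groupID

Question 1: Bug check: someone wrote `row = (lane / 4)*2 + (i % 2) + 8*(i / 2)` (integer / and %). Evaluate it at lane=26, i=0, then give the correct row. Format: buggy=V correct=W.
`(lane / 4)*2 + (i % 2) + 8*(i / 2)`[26,0]⇒12
26: gr=6,th=2
[0] (2*2+0,6) = (4,6)
row: 12 vs 4

buggy=12 correct=4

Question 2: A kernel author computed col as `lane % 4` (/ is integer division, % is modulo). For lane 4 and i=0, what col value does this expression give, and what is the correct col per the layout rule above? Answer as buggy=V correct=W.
buggy=0 correct=1

`lane % 4`[4,0]→0
lane 4→4/4=1, 4 mod 4=0
i=0  r:2·0+0→0  c:1
col: 0 vs 1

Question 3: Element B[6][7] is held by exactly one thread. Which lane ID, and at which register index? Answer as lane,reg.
c=7->g=7  r=6->t=3,b0=0
L=7*4+3=31  i=0=0

31,0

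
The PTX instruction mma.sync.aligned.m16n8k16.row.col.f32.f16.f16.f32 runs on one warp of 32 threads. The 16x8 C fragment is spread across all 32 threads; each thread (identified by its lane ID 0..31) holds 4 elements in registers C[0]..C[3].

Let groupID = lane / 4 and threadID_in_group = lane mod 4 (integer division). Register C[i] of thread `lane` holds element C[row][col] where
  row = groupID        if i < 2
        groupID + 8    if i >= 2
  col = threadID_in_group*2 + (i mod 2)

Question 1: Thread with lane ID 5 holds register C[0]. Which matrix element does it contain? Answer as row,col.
1,2

5: g=1,t=1
[0] (1+0,1*2+0) = (1,2)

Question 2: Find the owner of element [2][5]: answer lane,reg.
10,1

r=2->g=2,rb=0  c=5->t=2,b0=1
L=2*4+2=10  i=0*2+1=1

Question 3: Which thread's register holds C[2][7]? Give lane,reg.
11,1

r: 2->gid=2,r8=0  c: 7->tid=3,i&1=1
L=2*4+3=11  i=0*2+1=1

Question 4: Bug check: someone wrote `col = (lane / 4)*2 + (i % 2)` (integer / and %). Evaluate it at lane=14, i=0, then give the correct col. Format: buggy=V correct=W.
buggy=6 correct=4

`(lane / 4)*2 + (i % 2)`[14,0]=>6
14: grp=3,tig=2
[0] (3+0,2*2+0) = (3,4)
col: 6 vs 4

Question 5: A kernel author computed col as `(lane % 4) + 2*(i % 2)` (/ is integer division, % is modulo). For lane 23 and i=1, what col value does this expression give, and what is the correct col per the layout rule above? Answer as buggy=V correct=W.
buggy=5 correct=7

`(lane % 4) + 2*(i % 2)`[23,1]=>5
lane 23: grp=5 (23/4), tig=3 (23%4)
i=1: r=5+0=5, c=3*2+1=7
col: 5 vs 7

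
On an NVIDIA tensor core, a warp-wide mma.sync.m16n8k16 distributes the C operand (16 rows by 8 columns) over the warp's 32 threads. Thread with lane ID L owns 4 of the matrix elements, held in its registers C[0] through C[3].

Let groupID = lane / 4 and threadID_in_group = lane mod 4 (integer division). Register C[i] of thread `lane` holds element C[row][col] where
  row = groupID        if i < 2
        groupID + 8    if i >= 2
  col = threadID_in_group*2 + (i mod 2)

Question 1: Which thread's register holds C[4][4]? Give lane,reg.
18,0

r=4->g=4,rb=0  c=4->t=2,b0=0
L=4*4+2=18  i=0*2+0=0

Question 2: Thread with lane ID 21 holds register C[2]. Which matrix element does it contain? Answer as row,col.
lane 21: gid=5 (21/4), tid=1 (21%4)
i=2: r=5+8=13, c=1*2+0=2

13,2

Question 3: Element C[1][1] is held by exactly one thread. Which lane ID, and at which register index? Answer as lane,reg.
4,1

r=1⇒gr=1,Rb=0  c=1⇒th=0,odd=1
L=1*4+0=4  i=0*2+1=1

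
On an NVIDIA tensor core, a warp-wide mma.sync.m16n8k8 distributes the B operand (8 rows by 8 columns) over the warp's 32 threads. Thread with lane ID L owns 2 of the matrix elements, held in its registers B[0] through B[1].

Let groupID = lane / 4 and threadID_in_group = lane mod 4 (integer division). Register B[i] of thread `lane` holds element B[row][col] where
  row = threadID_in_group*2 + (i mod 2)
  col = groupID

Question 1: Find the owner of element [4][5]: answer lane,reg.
22,0

c:5=>grp=5  r:4=>tig=2,lo=0
L=5*4+2=22  i=0=0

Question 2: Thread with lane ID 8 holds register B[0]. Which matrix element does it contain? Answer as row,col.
lane 8=>8/4=2, 8 mod 4=0
i=0  r:2·0+0=>0  c:2

0,2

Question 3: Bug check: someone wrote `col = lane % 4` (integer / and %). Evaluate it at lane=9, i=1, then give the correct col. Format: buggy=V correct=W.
buggy=1 correct=2

`lane % 4`[9,1]→1
9: G=2,T=1
[1] (1*2+1,2) = (3,2)
col: 1 vs 2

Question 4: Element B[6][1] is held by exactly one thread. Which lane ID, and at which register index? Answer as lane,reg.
7,0

c: 1->gid=1  r: 6->tid=3,i&1=0
L=1*4+3=7  i=0=0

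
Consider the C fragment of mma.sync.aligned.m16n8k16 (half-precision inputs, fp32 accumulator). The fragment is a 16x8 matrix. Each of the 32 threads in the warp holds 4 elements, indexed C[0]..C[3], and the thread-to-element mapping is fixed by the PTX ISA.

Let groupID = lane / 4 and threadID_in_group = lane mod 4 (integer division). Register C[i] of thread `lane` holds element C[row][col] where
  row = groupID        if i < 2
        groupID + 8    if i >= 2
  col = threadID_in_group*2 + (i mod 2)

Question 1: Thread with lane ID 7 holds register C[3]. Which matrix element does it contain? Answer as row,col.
9,7

lane 7: G=1 (7/4), T=3 (7%4)
i=3: r=1+8=9, c=3*2+1=7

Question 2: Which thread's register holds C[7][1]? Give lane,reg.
r=7⇒gr=7,Rb=0  c=1⇒th=0,odd=1
L=7*4+0=28  i=0*2+1=1

28,1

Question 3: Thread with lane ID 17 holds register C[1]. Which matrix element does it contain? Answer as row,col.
lane 17->17/4=4, 17 mod 4=1
i=1  r:4+0->4  c:2·1+1->3

4,3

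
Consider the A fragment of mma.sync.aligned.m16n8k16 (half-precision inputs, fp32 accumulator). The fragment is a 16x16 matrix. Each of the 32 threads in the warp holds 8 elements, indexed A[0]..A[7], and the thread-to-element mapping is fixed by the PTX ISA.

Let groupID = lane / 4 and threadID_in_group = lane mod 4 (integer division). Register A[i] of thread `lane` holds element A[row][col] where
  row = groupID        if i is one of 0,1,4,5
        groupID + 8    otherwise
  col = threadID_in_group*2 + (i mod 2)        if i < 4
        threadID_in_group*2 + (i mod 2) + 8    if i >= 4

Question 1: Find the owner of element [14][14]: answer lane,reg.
r: 14->gid=6,r8=1  c: 14->c8=1,tid=3,i&1=0
L=6*4+3=27  i=1*4+1*2+0=6

27,6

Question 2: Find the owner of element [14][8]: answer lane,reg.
24,6

r=14->g=6,rb=1  c=8->cb=1,t=0,b0=0
L=6*4+0=24  i=1*4+1*2+0=6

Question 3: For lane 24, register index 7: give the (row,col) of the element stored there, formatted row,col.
L=24->g=24>>2=6, t=24&3=0
[7]->row 6+8=14  col 0·2+1+8=9

14,9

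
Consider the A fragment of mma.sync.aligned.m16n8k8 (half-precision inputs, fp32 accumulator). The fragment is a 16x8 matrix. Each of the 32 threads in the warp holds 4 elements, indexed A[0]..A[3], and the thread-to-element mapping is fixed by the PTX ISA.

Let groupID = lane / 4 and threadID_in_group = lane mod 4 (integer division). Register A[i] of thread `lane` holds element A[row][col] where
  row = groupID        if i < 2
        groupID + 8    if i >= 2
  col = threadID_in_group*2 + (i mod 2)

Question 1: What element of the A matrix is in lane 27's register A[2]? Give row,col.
14,6

27: gr=6,th=3
[2] (6+8,3*2+0) = (14,6)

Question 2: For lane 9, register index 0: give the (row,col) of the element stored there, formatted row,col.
L=9=>grp=9>>2=2, tig=9&3=1
[0]=>row 2+0=2  col 1·2+0=2

2,2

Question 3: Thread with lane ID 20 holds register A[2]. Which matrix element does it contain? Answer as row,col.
13,0

lane 20: gid=5 (20/4), tid=0 (20%4)
i=2: r=5+8=13, c=0*2+0=0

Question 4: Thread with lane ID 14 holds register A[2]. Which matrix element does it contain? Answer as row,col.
11,4

lane 14->14/4=3, 14 mod 4=2
i=2  r:3+8->11  c:2·2+0->4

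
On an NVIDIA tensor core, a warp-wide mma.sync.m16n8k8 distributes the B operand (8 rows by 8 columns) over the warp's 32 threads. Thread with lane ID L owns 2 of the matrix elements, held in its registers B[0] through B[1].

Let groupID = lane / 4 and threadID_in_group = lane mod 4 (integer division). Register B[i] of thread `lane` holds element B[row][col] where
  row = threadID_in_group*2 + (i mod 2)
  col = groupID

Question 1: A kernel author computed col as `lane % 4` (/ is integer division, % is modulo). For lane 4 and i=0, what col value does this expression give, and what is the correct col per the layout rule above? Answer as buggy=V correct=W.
buggy=0 correct=1

`lane % 4`[4,0]⇒0
lane 4: gr=1 (4/4), th=0 (4%4)
i=0: r=0*2+0=0, c=gr=1
col: 0 vs 1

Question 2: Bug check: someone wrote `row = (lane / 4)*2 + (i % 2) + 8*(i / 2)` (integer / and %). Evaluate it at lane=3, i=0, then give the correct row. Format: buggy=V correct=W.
buggy=0 correct=6

`(lane / 4)*2 + (i % 2) + 8*(i / 2)`[3,0]=>0
L=3=>grp=3>>2=0, tig=3&3=3
[0]=>row 3·2+0=6  col grp=0
row: 0 vs 6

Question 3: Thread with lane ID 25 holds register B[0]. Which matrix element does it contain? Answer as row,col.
25: grp=6,tig=1
[0] (1*2+0,6) = (2,6)

2,6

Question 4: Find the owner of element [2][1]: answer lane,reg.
c=1→G=1  r=2→T=1,p=0
L=1*4+1=5  i=0=0

5,0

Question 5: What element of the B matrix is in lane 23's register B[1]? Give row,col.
L=23→G=23>>2=5, T=23&3=3
[1]→row 3·2+1=7  col G=5

7,5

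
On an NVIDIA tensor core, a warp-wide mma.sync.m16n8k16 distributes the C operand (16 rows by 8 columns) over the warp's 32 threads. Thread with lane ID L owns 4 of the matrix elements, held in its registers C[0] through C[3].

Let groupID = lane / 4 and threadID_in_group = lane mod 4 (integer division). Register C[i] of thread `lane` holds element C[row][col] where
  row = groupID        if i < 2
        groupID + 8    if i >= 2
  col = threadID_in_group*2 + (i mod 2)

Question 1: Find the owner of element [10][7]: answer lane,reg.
11,3

r=10->g=2,rb=1  c=7->t=3,b0=1
L=2*4+3=11  i=1*2+1=3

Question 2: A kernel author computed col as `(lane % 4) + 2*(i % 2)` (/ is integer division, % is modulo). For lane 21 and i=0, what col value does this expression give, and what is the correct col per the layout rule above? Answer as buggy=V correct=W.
`(lane % 4) + 2*(i % 2)`[21,0]=>1
lane 21: grp=5 (21/4), tig=1 (21%4)
i=0: r=5+0=5, c=1*2+0=2
col: 1 vs 2

buggy=1 correct=2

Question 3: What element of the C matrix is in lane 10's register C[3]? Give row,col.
10,5

lane 10: g=2 (10/4), t=2 (10%4)
i=3: r=2+8=10, c=2*2+1=5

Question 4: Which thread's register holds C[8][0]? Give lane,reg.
0,2

r=8⇒gr=0,Rb=1  c=0⇒th=0,odd=0
L=0*4+0=0  i=1*2+0=2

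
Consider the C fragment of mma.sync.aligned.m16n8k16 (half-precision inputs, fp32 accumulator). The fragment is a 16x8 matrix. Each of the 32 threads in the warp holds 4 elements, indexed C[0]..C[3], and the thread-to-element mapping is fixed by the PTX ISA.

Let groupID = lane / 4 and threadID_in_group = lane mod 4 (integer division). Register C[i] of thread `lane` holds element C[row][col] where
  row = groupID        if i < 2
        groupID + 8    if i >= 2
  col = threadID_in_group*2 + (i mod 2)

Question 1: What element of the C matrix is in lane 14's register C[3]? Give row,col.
lane 14⇒14/4=3, 14 mod 4=2
i=3  r:3+8⇒11  c:2·2+1⇒5

11,5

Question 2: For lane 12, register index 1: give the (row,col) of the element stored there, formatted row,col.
3,1

L=12→G=12>>2=3, T=12&3=0
[1]→row 3+0=3  col 0·2+1=1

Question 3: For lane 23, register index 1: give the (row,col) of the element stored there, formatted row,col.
5,7

lane 23->23/4=5, 23 mod 4=3
i=1  r:5+0->5  c:2·3+1->7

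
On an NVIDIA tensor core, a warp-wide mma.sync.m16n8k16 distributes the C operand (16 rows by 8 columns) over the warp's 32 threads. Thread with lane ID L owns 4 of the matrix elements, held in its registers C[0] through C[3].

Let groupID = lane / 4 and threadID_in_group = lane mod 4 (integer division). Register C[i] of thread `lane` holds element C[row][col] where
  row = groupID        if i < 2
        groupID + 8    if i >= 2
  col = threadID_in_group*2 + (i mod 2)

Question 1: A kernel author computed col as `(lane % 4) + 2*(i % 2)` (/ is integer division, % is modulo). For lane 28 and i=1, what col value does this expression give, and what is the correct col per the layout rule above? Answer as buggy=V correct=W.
buggy=2 correct=1

`(lane % 4) + 2*(i % 2)`[28,1]->2
28: g=7,t=0
[1] (7+0,0*2+1) = (7,1)
col: 2 vs 1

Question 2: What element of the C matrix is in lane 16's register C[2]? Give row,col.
12,0

16: G=4,T=0
[2] (4+8,0*2+0) = (12,0)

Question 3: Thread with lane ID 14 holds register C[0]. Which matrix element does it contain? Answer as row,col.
3,4

lane 14: g=3 (14/4), t=2 (14%4)
i=0: r=3+0=3, c=2*2+0=4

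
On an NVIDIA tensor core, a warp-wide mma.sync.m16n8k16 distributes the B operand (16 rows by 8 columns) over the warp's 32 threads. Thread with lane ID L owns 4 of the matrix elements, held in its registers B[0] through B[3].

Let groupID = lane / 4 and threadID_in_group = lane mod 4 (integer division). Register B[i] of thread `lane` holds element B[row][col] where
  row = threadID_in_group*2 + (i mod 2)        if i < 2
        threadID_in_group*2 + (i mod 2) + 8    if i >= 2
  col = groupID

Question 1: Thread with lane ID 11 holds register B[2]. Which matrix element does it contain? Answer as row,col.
14,2

11: grp=2,tig=3
[2] (3*2+0+8,2) = (14,2)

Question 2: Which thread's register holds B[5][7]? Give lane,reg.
30,1

c=7→G=7  r=5→rhi=0,T=2,p=1
L=7*4+2=30  i=0*2+1=1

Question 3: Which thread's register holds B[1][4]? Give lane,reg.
16,1

c=4→G=4  r=1→rhi=0,T=0,p=1
L=4*4+0=16  i=0*2+1=1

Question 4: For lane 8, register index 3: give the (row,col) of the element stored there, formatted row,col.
lane 8->8/4=2, 8 mod 4=0
i=3  r:2·0+1+8->9  c:2

9,2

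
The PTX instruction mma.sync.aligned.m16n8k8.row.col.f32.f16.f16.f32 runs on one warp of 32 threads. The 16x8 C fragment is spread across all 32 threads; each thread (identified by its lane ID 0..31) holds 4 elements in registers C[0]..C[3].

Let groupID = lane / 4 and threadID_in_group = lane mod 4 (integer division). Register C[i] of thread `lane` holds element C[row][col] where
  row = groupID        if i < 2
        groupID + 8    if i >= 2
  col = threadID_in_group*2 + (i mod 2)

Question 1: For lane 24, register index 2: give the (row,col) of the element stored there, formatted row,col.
14,0

lane 24⇒24/4=6, 24 mod 4=0
i=2  r:6+8⇒14  c:2·0+0⇒0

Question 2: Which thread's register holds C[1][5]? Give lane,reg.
r=1→G=1,rhi=0  c=5→T=2,p=1
L=1*4+2=6  i=0*2+1=1

6,1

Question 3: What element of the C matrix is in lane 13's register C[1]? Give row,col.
lane 13=>13/4=3, 13 mod 4=1
i=1  r:3+0=>3  c:2·1+1=>3

3,3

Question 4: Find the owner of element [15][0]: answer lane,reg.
r: 15->gid=7,r8=1  c: 0->tid=0,i&1=0
L=7*4+0=28  i=1*2+0=2

28,2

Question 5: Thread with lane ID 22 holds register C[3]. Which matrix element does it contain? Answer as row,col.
22: G=5,T=2
[3] (5+8,2*2+1) = (13,5)

13,5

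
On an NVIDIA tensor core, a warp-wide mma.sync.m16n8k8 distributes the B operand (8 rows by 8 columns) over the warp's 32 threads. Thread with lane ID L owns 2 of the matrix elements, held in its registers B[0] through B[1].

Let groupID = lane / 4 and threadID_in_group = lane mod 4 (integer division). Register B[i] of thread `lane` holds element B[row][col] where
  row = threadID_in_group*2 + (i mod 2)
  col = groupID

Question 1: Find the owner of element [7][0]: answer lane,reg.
3,1

c=0→G=0  r=7→T=3,p=1
L=0*4+3=3  i=1=1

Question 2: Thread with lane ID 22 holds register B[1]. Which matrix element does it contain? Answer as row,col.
5,5

lane 22: gid=5 (22/4), tid=2 (22%4)
i=1: r=2*2+1=5, c=gid=5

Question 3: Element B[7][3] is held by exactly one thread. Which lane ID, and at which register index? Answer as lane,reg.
15,1

c=3→G=3  r=7→T=3,p=1
L=3*4+3=15  i=1=1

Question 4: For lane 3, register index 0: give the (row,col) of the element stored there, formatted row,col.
6,0

lane 3: gr=0 (3/4), th=3 (3%4)
i=0: r=3*2+0=6, c=gr=0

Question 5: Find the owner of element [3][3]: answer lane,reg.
13,1

c=3→G=3  r=3→T=1,p=1
L=3*4+1=13  i=1=1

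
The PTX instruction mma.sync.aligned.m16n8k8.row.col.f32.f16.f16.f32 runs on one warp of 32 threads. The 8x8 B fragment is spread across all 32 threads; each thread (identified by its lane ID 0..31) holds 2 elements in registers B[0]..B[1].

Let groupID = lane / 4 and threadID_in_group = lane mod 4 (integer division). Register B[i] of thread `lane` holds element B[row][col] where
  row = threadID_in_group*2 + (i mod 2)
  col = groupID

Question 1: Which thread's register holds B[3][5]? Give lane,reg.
c=5→G=5  r=3→T=1,p=1
L=5*4+1=21  i=1=1

21,1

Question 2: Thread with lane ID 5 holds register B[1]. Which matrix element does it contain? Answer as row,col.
lane 5→5/4=1, 5 mod 4=1
i=1  r:2·1+1→3  c:1

3,1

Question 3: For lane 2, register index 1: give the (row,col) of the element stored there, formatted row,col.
5,0

L=2->g=2>>2=0, t=2&3=2
[1]->row 2·2+1=5  col g=0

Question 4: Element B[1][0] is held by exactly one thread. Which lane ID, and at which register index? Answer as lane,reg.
0,1

c=0→G=0  r=1→T=0,p=1
L=0*4+0=0  i=1=1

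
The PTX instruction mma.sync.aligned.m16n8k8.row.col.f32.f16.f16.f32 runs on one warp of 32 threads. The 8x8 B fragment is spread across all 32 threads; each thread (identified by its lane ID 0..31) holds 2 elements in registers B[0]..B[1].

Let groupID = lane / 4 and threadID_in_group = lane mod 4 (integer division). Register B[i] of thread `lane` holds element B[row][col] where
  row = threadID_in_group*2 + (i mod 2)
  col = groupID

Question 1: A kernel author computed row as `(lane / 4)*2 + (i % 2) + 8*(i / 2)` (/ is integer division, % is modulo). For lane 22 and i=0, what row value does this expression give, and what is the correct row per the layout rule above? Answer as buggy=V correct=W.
`(lane / 4)*2 + (i % 2) + 8*(i / 2)`[22,0]→10
lane 22: G=5 (22/4), T=2 (22%4)
i=0: r=2*2+0=4, c=G=5
row: 10 vs 4

buggy=10 correct=4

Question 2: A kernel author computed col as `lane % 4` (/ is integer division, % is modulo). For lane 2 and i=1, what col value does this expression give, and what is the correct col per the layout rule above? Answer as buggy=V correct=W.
buggy=2 correct=0

`lane % 4`[2,1]→2
lane 2→2/4=0, 2 mod 4=2
i=1  r:2·2+1→5  c:0
col: 2 vs 0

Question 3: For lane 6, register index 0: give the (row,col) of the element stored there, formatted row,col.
lane 6: G=1 (6/4), T=2 (6%4)
i=0: r=2*2+0=4, c=G=1

4,1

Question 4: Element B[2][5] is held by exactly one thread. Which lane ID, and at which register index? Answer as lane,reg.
c=5⇒gr=5  r=2⇒th=1,odd=0
L=5*4+1=21  i=0=0

21,0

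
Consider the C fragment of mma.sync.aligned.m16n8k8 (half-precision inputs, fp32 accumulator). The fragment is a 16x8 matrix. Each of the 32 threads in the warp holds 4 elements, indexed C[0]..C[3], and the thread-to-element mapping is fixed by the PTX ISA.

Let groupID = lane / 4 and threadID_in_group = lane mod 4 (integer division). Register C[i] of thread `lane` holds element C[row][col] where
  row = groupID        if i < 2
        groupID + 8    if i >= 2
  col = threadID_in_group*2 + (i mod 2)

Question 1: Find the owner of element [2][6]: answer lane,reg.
r:2=>grp=2,rB=0  c:6=>tig=3,lo=0
L=2*4+3=11  i=0*2+0=0

11,0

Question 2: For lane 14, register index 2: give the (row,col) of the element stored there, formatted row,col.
14: grp=3,tig=2
[2] (3+8,2*2+0) = (11,4)

11,4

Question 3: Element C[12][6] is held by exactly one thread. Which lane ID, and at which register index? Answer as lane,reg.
r: 12->gid=4,r8=1  c: 6->tid=3,i&1=0
L=4*4+3=19  i=1*2+0=2

19,2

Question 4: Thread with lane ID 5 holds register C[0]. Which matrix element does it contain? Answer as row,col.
1,2

lane 5: g=1 (5/4), t=1 (5%4)
i=0: r=1+0=1, c=1*2+0=2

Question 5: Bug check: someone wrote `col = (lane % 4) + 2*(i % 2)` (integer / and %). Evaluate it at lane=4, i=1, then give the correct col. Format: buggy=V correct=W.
`(lane % 4) + 2*(i % 2)`[4,1]→2
4: G=1,T=0
[1] (1+0,0*2+1) = (1,1)
col: 2 vs 1

buggy=2 correct=1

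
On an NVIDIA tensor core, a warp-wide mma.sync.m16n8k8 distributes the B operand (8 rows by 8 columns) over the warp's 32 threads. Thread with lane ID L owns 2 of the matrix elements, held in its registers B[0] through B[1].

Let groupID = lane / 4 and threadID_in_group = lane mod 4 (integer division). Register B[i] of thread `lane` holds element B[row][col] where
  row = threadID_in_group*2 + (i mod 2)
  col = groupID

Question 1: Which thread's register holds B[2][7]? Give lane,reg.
29,0

c:7=>grp=7  r:2=>tig=1,lo=0
L=7*4+1=29  i=0=0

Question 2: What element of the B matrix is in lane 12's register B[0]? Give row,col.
0,3

L=12->g=12>>2=3, t=12&3=0
[0]->row 0·2+0=0  col g=3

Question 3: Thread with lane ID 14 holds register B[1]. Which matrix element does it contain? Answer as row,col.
lane 14⇒14/4=3, 14 mod 4=2
i=1  r:2·2+1⇒5  c:3

5,3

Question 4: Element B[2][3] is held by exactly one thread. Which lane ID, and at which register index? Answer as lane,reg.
13,0

c:3=>grp=3  r:2=>tig=1,lo=0
L=3*4+1=13  i=0=0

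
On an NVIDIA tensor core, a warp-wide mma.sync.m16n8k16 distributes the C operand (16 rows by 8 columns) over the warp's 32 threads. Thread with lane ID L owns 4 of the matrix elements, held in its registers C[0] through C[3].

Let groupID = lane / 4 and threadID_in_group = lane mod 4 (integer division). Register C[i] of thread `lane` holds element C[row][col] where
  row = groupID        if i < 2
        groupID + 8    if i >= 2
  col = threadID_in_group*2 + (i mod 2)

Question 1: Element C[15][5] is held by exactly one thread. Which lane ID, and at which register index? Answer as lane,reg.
30,3

r=15->g=7,rb=1  c=5->t=2,b0=1
L=7*4+2=30  i=1*2+1=3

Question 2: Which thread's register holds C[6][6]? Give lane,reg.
27,0

r: 6->gid=6,r8=0  c: 6->tid=3,i&1=0
L=6*4+3=27  i=0*2+0=0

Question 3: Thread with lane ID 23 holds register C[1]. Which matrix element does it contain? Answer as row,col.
lane 23⇒23/4=5, 23 mod 4=3
i=1  r:5+0⇒5  c:2·3+1⇒7

5,7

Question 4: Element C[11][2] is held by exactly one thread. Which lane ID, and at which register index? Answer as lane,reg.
13,2

r=11→G=3,rhi=1  c=2→T=1,p=0
L=3*4+1=13  i=1*2+0=2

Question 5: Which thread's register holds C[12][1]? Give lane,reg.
r: 12->gid=4,r8=1  c: 1->tid=0,i&1=1
L=4*4+0=16  i=1*2+1=3

16,3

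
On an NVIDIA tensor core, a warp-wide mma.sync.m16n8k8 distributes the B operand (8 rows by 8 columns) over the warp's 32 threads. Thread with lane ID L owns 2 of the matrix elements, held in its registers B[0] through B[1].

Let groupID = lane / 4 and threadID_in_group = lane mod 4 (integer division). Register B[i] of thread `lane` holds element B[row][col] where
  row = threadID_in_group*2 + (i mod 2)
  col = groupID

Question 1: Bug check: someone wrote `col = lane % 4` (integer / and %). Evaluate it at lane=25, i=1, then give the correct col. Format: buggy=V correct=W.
buggy=1 correct=6

`lane % 4`[25,1]→1
L=25→G=25>>2=6, T=25&3=1
[1]→row 1·2+1=3  col G=6
col: 1 vs 6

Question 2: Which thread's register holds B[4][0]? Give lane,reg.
2,0

c:0=>grp=0  r:4=>tig=2,lo=0
L=0*4+2=2  i=0=0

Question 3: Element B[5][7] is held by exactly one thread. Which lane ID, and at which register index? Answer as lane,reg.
30,1

c=7->g=7  r=5->t=2,b0=1
L=7*4+2=30  i=1=1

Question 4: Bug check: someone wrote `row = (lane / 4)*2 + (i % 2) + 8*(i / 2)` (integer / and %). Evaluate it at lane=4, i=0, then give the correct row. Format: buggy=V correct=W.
buggy=2 correct=0

`(lane / 4)*2 + (i % 2) + 8*(i / 2)`[4,0]->2
L=4->g=4>>2=1, t=4&3=0
[0]->row 0·2+0=0  col g=1
row: 2 vs 0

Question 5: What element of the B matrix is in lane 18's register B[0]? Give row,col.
18: G=4,T=2
[0] (2*2+0,4) = (4,4)

4,4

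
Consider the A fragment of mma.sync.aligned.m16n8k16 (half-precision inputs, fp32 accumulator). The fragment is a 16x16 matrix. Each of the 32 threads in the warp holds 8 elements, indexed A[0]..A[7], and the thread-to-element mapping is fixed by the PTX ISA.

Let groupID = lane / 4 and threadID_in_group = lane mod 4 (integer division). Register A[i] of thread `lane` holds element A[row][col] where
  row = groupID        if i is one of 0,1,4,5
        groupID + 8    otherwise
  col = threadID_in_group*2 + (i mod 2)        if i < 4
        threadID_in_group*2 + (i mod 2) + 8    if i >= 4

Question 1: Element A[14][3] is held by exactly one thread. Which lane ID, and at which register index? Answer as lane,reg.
r=14→G=6,rhi=1  c=3→chi=0,T=1,p=1
L=6*4+1=25  i=0*4+1*2+1=3

25,3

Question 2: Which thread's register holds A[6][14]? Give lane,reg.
27,4

r=6⇒gr=6,Rb=0  c=14⇒Cb=1,th=3,odd=0
L=6*4+3=27  i=1*4+0*2+0=4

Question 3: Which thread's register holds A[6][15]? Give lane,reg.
27,5

r: 6->gid=6,r8=0  c: 15->c8=1,tid=3,i&1=1
L=6*4+3=27  i=1*4+0*2+1=5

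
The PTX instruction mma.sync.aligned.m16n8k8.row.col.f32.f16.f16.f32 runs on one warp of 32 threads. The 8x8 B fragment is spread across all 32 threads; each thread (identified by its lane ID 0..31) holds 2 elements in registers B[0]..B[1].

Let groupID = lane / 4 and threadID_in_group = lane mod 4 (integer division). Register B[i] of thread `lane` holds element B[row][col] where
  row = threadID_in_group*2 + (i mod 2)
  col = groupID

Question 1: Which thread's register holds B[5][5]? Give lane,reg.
22,1

c=5->g=5  r=5->t=2,b0=1
L=5*4+2=22  i=1=1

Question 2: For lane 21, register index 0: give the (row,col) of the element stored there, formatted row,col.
L=21→G=21>>2=5, T=21&3=1
[0]→row 1·2+0=2  col G=5

2,5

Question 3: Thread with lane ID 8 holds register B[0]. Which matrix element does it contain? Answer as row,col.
0,2

lane 8⇒8/4=2, 8 mod 4=0
i=0  r:2·0+0⇒0  c:2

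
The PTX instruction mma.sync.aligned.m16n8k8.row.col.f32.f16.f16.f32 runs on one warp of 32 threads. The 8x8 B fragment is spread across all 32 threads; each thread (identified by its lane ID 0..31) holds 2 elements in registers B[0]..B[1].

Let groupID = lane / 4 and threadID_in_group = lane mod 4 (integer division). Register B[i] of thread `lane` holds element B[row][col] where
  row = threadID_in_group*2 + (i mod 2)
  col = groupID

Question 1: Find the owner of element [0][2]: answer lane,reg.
c: 2->gid=2  r: 0->tid=0,i&1=0
L=2*4+0=8  i=0=0

8,0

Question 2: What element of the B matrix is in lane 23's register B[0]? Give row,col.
lane 23→23/4=5, 23 mod 4=3
i=0  r:2·3+0→6  c:5

6,5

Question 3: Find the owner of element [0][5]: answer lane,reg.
c:5=>grp=5  r:0=>tig=0,lo=0
L=5*4+0=20  i=0=0

20,0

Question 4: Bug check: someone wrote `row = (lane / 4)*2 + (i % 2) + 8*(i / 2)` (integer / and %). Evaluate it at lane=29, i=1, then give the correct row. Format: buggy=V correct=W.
`(lane / 4)*2 + (i % 2) + 8*(i / 2)`[29,1]->15
L=29->g=29>>2=7, t=29&3=1
[1]->row 1·2+1=3  col g=7
row: 15 vs 3

buggy=15 correct=3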